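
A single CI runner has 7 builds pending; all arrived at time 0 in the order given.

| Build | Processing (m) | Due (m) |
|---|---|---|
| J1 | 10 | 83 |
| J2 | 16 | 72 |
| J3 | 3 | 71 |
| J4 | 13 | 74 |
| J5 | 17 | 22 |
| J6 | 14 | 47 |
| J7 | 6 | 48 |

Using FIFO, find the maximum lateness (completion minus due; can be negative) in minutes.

FIFO (arrival order): J1 J2 J3 J4 J5 J6 J7.
J1: 0→10, due 83, lateness -73
J2: 10→26, due 72, lateness -46
J3: 26→29, due 71, lateness -42
J4: 29→42, due 74, lateness -32
J5: 42→59, due 22, lateness 37
J6: 59→73, due 47, lateness 26
J7: 73→79, due 48, lateness 31
Maximum = 37.

37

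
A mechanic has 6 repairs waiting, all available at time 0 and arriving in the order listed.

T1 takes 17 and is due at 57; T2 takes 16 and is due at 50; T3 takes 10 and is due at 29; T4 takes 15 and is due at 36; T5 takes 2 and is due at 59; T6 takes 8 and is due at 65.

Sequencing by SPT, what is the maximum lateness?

SPT (increasing processing time): T5 T6 T3 T4 T2 T1.
T5: 0→2, due 59, lateness -57
T6: 2→10, due 65, lateness -55
T3: 10→20, due 29, lateness -9
T4: 20→35, due 36, lateness -1
T2: 35→51, due 50, lateness 1
T1: 51→68, due 57, lateness 11
Maximum = 11.

11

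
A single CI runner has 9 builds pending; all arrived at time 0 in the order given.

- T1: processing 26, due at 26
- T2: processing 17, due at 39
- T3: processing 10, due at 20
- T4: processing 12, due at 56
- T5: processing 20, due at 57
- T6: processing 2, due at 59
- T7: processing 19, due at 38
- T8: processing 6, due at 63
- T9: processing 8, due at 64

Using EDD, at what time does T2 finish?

72

EDD (increasing due date): T3 T1 T7 T2 T4 T5 T6 T8 T9.
T3: 0→10
T1: 10→36
T7: 36→55
T2: 55→72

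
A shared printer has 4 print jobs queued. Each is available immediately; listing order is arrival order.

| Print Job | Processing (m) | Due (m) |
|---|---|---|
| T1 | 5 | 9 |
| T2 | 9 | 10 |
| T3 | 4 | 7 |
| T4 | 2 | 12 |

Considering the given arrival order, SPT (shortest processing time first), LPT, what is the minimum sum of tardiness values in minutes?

FIFO (arrival order): T1 T2 T3 T4.
T1: 0→5, due 9, tardiness 0
T2: 5→14, due 10, tardiness 4
T3: 14→18, due 7, tardiness 11
T4: 18→20, due 12, tardiness 8
Sum = 0+4+11+8 = 23.
SPT (increasing processing time): T4 T3 T1 T2.
T4: 0→2, due 12, tardiness 0
T3: 2→6, due 7, tardiness 0
T1: 6→11, due 9, tardiness 2
T2: 11→20, due 10, tardiness 10
Sum = 0+0+2+10 = 12.
LPT (decreasing processing time): T2 T1 T3 T4.
T2: 0→9, due 10, tardiness 0
T1: 9→14, due 9, tardiness 5
T3: 14→18, due 7, tardiness 11
T4: 18→20, due 12, tardiness 8
Sum = 0+5+11+8 = 24.
FIFO 23, SPT 12, LPT 24 → minimum 12.

12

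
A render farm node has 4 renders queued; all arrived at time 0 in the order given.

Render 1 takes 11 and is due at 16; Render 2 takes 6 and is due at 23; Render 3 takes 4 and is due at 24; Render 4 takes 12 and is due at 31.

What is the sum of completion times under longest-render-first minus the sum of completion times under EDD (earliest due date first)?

15

LPT (decreasing processing time): Render 4 Render 1 Render 2 Render 3.
Render 4: 0→12
Render 1: 12→23
Render 2: 23→29
Render 3: 29→33
Sum = 12+23+29+33 = 97.
EDD (increasing due date): Render 1 Render 2 Render 3 Render 4.
Render 1: 0→11
Render 2: 11→17
Render 3: 17→21
Render 4: 21→33
Sum = 11+17+21+33 = 82.
Difference = 97 − 82 = 15.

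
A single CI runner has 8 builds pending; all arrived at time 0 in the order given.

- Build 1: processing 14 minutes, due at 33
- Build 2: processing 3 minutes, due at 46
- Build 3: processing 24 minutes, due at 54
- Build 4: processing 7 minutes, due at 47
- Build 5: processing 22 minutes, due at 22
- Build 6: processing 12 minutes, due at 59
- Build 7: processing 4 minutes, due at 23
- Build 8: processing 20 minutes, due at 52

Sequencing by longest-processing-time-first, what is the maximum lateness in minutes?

LPT (decreasing processing time): Build 3 Build 5 Build 8 Build 1 Build 6 Build 4 Build 7 Build 2.
Build 3: 0→24, due 54, lateness -30
Build 5: 24→46, due 22, lateness 24
Build 8: 46→66, due 52, lateness 14
Build 1: 66→80, due 33, lateness 47
Build 6: 80→92, due 59, lateness 33
Build 4: 92→99, due 47, lateness 52
Build 7: 99→103, due 23, lateness 80
Build 2: 103→106, due 46, lateness 60
Maximum = 80.

80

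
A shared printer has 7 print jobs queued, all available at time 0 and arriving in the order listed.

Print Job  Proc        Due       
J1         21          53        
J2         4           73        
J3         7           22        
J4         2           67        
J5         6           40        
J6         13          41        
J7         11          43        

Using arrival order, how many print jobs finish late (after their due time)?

3

FIFO (arrival order): J1 J2 J3 J4 J5 J6 J7.
J1: 0→21, due 53, tardiness 0
J2: 21→25, due 73, tardiness 0
J3: 25→32, due 22, tardiness 10
J4: 32→34, due 67, tardiness 0
J5: 34→40, due 40, tardiness 0
J6: 40→53, due 41, tardiness 12
J7: 53→64, due 43, tardiness 21
Late print jobs: 3.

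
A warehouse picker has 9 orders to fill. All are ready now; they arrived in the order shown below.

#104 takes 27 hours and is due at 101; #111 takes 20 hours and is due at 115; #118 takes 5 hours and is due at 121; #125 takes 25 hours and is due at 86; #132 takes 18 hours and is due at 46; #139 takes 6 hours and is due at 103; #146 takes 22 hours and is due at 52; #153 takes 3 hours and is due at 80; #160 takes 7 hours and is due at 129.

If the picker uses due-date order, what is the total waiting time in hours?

EDD (increasing due date): #132 #146 #153 #125 #104 #139 #111 #118 #160.
#132: waits 0, runs 0→18
#146: waits 18, runs 18→40
#153: waits 40, runs 40→43
#125: waits 43, runs 43→68
#104: waits 68, runs 68→95
#139: waits 95, runs 95→101
#111: waits 101, runs 101→121
#118: waits 121, runs 121→126
#160: waits 126, runs 126→133
Sum = 0+18+40+43+68+95+101+121+126 = 612.

612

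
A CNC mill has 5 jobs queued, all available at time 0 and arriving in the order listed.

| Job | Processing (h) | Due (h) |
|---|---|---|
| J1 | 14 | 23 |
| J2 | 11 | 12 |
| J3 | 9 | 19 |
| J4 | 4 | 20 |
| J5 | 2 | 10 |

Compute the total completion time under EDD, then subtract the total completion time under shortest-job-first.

14

EDD (increasing due date): J5 J2 J3 J4 J1.
J5: 0→2
J2: 2→13
J3: 13→22
J4: 22→26
J1: 26→40
Sum = 2+13+22+26+40 = 103.
SPT (increasing processing time): J5 J4 J3 J2 J1.
J5: 0→2
J4: 2→6
J3: 6→15
J2: 15→26
J1: 26→40
Sum = 2+6+15+26+40 = 89.
Difference = 103 − 89 = 14.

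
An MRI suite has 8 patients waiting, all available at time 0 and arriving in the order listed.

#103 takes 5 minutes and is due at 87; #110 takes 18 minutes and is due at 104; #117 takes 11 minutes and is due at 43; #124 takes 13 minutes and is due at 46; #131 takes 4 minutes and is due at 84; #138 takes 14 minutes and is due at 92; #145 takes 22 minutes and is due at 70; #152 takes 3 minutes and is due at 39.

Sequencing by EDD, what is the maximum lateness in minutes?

EDD (increasing due date): #152 #117 #124 #145 #131 #103 #138 #110.
#152: 0→3, due 39, lateness -36
#117: 3→14, due 43, lateness -29
#124: 14→27, due 46, lateness -19
#145: 27→49, due 70, lateness -21
#131: 49→53, due 84, lateness -31
#103: 53→58, due 87, lateness -29
#138: 58→72, due 92, lateness -20
#110: 72→90, due 104, lateness -14
Maximum = -14.

-14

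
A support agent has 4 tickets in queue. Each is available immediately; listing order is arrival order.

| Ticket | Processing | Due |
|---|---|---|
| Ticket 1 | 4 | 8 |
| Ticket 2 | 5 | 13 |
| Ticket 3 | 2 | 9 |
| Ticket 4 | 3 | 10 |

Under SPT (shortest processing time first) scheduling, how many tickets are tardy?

SPT (increasing processing time): Ticket 3 Ticket 4 Ticket 1 Ticket 2.
Ticket 3: 0→2, due 9, tardiness 0
Ticket 4: 2→5, due 10, tardiness 0
Ticket 1: 5→9, due 8, tardiness 1
Ticket 2: 9→14, due 13, tardiness 1
Late tickets: 2.

2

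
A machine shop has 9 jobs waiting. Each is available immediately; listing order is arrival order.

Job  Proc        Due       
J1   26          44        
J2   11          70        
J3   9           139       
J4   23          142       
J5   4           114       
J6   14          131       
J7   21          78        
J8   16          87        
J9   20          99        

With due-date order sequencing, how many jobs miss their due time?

1

EDD (increasing due date): J1 J2 J7 J8 J9 J5 J6 J3 J4.
J1: 0→26, due 44, tardiness 0
J2: 26→37, due 70, tardiness 0
J7: 37→58, due 78, tardiness 0
J8: 58→74, due 87, tardiness 0
J9: 74→94, due 99, tardiness 0
J5: 94→98, due 114, tardiness 0
J6: 98→112, due 131, tardiness 0
J3: 112→121, due 139, tardiness 0
J4: 121→144, due 142, tardiness 2
Late jobs: 1.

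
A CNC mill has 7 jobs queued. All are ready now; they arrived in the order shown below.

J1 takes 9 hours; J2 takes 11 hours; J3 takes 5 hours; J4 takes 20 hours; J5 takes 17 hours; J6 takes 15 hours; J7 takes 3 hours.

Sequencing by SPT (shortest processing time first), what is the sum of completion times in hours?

239

SPT (increasing processing time): J7 J3 J1 J2 J6 J5 J4.
J7: 0→3
J3: 3→8
J1: 8→17
J2: 17→28
J6: 28→43
J5: 43→60
J4: 60→80
Sum = 3+8+17+28+43+60+80 = 239.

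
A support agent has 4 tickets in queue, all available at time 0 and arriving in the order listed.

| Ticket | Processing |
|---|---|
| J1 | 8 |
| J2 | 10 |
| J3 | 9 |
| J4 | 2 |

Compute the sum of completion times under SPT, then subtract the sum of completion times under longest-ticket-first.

-25

SPT (increasing processing time): J4 J1 J3 J2.
J4: 0→2
J1: 2→10
J3: 10→19
J2: 19→29
Sum = 2+10+19+29 = 60.
LPT (decreasing processing time): J2 J3 J1 J4.
J2: 0→10
J3: 10→19
J1: 19→27
J4: 27→29
Sum = 10+19+27+29 = 85.
Difference = 60 − 85 = -25.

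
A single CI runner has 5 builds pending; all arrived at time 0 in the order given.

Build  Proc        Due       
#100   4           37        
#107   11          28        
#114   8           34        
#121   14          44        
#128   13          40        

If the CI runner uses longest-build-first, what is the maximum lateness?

13

LPT (decreasing processing time): #121 #128 #107 #114 #100.
#121: 0→14, due 44, lateness -30
#128: 14→27, due 40, lateness -13
#107: 27→38, due 28, lateness 10
#114: 38→46, due 34, lateness 12
#100: 46→50, due 37, lateness 13
Maximum = 13.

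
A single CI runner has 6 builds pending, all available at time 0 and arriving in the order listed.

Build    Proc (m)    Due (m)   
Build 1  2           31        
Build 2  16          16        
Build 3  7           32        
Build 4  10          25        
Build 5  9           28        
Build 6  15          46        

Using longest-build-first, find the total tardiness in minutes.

LPT (decreasing processing time): Build 2 Build 6 Build 4 Build 5 Build 3 Build 1.
Build 2: 0→16, due 16, tardiness 0
Build 6: 16→31, due 46, tardiness 0
Build 4: 31→41, due 25, tardiness 16
Build 5: 41→50, due 28, tardiness 22
Build 3: 50→57, due 32, tardiness 25
Build 1: 57→59, due 31, tardiness 28
Sum = 0+0+16+22+25+28 = 91.

91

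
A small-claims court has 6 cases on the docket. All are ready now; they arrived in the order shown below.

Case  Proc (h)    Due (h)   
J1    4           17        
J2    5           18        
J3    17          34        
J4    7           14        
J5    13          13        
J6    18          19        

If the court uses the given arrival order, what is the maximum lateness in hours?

45

FIFO (arrival order): J1 J2 J3 J4 J5 J6.
J1: 0→4, due 17, lateness -13
J2: 4→9, due 18, lateness -9
J3: 9→26, due 34, lateness -8
J4: 26→33, due 14, lateness 19
J5: 33→46, due 13, lateness 33
J6: 46→64, due 19, lateness 45
Maximum = 45.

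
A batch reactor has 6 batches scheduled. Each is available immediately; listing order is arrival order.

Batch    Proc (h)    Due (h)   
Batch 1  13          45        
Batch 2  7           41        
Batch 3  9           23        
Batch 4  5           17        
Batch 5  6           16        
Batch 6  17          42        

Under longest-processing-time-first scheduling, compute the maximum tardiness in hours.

40

LPT (decreasing processing time): Batch 6 Batch 1 Batch 3 Batch 2 Batch 5 Batch 4.
Batch 6: 0→17, due 42, tardiness 0
Batch 1: 17→30, due 45, tardiness 0
Batch 3: 30→39, due 23, tardiness 16
Batch 2: 39→46, due 41, tardiness 5
Batch 5: 46→52, due 16, tardiness 36
Batch 4: 52→57, due 17, tardiness 40
Maximum = 40.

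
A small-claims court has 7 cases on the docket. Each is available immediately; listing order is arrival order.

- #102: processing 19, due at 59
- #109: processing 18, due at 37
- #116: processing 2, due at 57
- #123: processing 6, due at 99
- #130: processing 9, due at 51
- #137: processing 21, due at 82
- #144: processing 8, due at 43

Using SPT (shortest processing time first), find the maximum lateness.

SPT (increasing processing time): #116 #123 #144 #130 #109 #102 #137.
#116: 0→2, due 57, lateness -55
#123: 2→8, due 99, lateness -91
#144: 8→16, due 43, lateness -27
#130: 16→25, due 51, lateness -26
#109: 25→43, due 37, lateness 6
#102: 43→62, due 59, lateness 3
#137: 62→83, due 82, lateness 1
Maximum = 6.

6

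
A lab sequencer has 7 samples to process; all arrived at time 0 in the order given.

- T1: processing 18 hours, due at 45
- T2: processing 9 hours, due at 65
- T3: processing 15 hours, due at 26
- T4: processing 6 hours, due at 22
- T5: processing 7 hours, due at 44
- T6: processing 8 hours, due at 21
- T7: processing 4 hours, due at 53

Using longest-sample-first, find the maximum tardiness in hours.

41

LPT (decreasing processing time): T1 T3 T2 T6 T5 T4 T7.
T1: 0→18, due 45, tardiness 0
T3: 18→33, due 26, tardiness 7
T2: 33→42, due 65, tardiness 0
T6: 42→50, due 21, tardiness 29
T5: 50→57, due 44, tardiness 13
T4: 57→63, due 22, tardiness 41
T7: 63→67, due 53, tardiness 14
Maximum = 41.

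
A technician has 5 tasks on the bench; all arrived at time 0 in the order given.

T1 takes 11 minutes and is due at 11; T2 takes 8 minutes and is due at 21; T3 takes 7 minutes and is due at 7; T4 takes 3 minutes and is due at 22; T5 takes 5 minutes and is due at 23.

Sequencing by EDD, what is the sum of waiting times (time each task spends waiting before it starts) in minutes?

80

EDD (increasing due date): T3 T1 T2 T4 T5.
T3: waits 0, runs 0→7
T1: waits 7, runs 7→18
T2: waits 18, runs 18→26
T4: waits 26, runs 26→29
T5: waits 29, runs 29→34
Sum = 0+7+18+26+29 = 80.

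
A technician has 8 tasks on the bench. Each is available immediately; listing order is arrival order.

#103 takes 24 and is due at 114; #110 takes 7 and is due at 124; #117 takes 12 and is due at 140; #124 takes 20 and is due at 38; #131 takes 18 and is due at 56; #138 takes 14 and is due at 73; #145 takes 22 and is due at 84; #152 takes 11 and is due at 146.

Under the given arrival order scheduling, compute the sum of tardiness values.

105

FIFO (arrival order): #103 #110 #117 #124 #131 #138 #145 #152.
#103: 0→24, due 114, tardiness 0
#110: 24→31, due 124, tardiness 0
#117: 31→43, due 140, tardiness 0
#124: 43→63, due 38, tardiness 25
#131: 63→81, due 56, tardiness 25
#138: 81→95, due 73, tardiness 22
#145: 95→117, due 84, tardiness 33
#152: 117→128, due 146, tardiness 0
Sum = 0+0+0+25+25+22+33+0 = 105.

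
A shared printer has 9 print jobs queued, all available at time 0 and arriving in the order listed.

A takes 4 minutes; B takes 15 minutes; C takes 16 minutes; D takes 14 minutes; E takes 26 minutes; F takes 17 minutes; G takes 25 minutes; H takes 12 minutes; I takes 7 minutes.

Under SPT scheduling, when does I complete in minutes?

11

SPT (increasing processing time): A I H D B C F G E.
A: 0→4
I: 4→11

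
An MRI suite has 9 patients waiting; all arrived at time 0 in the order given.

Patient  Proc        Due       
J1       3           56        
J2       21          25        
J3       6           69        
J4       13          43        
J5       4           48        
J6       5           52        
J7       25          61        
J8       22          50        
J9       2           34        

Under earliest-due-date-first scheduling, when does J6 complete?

67

EDD (increasing due date): J2 J9 J4 J5 J8 J6 J1 J7 J3.
J2: 0→21
J9: 21→23
J4: 23→36
J5: 36→40
J8: 40→62
J6: 62→67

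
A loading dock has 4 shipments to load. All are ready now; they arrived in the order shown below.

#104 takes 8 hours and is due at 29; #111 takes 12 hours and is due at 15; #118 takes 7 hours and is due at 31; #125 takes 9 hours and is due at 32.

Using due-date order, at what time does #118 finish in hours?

EDD (increasing due date): #111 #104 #118 #125.
#111: 0→12
#104: 12→20
#118: 20→27

27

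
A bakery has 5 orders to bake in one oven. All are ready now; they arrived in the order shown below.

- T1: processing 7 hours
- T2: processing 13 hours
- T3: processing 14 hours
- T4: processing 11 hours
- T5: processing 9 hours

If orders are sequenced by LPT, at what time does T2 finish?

27

LPT (decreasing processing time): T3 T2 T4 T5 T1.
T3: 0→14
T2: 14→27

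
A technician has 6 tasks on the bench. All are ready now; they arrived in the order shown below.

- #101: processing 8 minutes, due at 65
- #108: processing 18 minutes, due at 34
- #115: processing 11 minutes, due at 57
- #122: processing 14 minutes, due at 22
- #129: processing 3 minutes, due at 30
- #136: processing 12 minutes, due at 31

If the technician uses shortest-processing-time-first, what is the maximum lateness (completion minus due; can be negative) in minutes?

SPT (increasing processing time): #129 #101 #115 #136 #122 #108.
#129: 0→3, due 30, lateness -27
#101: 3→11, due 65, lateness -54
#115: 11→22, due 57, lateness -35
#136: 22→34, due 31, lateness 3
#122: 34→48, due 22, lateness 26
#108: 48→66, due 34, lateness 32
Maximum = 32.

32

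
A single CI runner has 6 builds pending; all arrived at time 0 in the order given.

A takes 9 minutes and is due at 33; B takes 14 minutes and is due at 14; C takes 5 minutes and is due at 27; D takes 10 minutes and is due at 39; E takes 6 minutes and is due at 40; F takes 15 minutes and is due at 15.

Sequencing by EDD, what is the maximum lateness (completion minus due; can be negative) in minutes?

19

EDD (increasing due date): B F C A D E.
B: 0→14, due 14, lateness 0
F: 14→29, due 15, lateness 14
C: 29→34, due 27, lateness 7
A: 34→43, due 33, lateness 10
D: 43→53, due 39, lateness 14
E: 53→59, due 40, lateness 19
Maximum = 19.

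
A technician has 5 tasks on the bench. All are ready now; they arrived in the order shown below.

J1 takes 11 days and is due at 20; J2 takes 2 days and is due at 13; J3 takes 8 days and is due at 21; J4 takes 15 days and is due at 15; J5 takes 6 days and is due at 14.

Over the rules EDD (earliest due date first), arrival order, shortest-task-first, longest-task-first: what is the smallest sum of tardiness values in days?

34

EDD (increasing due date): J2 J5 J4 J1 J3.
J2: 0→2, due 13, tardiness 0
J5: 2→8, due 14, tardiness 0
J4: 8→23, due 15, tardiness 8
J1: 23→34, due 20, tardiness 14
J3: 34→42, due 21, tardiness 21
Sum = 0+0+8+14+21 = 43.
FIFO (arrival order): J1 J2 J3 J4 J5.
J1: 0→11, due 20, tardiness 0
J2: 11→13, due 13, tardiness 0
J3: 13→21, due 21, tardiness 0
J4: 21→36, due 15, tardiness 21
J5: 36→42, due 14, tardiness 28
Sum = 0+0+0+21+28 = 49.
SPT (increasing processing time): J2 J5 J3 J1 J4.
J2: 0→2, due 13, tardiness 0
J5: 2→8, due 14, tardiness 0
J3: 8→16, due 21, tardiness 0
J1: 16→27, due 20, tardiness 7
J4: 27→42, due 15, tardiness 27
Sum = 0+0+0+7+27 = 34.
LPT (decreasing processing time): J4 J1 J3 J5 J2.
J4: 0→15, due 15, tardiness 0
J1: 15→26, due 20, tardiness 6
J3: 26→34, due 21, tardiness 13
J5: 34→40, due 14, tardiness 26
J2: 40→42, due 13, tardiness 29
Sum = 0+6+13+26+29 = 74.
EDD 43, FIFO 49, SPT 34, LPT 74 → minimum 34.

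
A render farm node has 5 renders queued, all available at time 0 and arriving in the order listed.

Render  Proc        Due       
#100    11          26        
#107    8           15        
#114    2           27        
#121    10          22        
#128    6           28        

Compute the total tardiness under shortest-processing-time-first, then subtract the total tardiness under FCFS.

SPT (increasing processing time): #114 #128 #107 #121 #100.
#114: 0→2, due 27, tardiness 0
#128: 2→8, due 28, tardiness 0
#107: 8→16, due 15, tardiness 1
#121: 16→26, due 22, tardiness 4
#100: 26→37, due 26, tardiness 11
Sum = 0+0+1+4+11 = 16.
FIFO (arrival order): #100 #107 #114 #121 #128.
#100: 0→11, due 26, tardiness 0
#107: 11→19, due 15, tardiness 4
#114: 19→21, due 27, tardiness 0
#121: 21→31, due 22, tardiness 9
#128: 31→37, due 28, tardiness 9
Sum = 0+4+0+9+9 = 22.
Difference = 16 − 22 = -6.

-6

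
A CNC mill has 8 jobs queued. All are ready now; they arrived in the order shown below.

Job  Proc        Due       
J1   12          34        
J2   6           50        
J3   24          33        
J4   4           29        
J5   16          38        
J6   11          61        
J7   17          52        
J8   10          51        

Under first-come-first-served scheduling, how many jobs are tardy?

FIFO (arrival order): J1 J2 J3 J4 J5 J6 J7 J8.
J1: 0→12, due 34, tardiness 0
J2: 12→18, due 50, tardiness 0
J3: 18→42, due 33, tardiness 9
J4: 42→46, due 29, tardiness 17
J5: 46→62, due 38, tardiness 24
J6: 62→73, due 61, tardiness 12
J7: 73→90, due 52, tardiness 38
J8: 90→100, due 51, tardiness 49
Late jobs: 6.

6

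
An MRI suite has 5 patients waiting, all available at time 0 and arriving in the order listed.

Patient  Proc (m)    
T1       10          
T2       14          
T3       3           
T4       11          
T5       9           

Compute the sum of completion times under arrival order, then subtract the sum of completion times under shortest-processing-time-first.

FIFO (arrival order): T1 T2 T3 T4 T5.
T1: 0→10
T2: 10→24
T3: 24→27
T4: 27→38
T5: 38→47
Sum = 10+24+27+38+47 = 146.
SPT (increasing processing time): T3 T5 T1 T4 T2.
T3: 0→3
T5: 3→12
T1: 12→22
T4: 22→33
T2: 33→47
Sum = 3+12+22+33+47 = 117.
Difference = 146 − 117 = 29.

29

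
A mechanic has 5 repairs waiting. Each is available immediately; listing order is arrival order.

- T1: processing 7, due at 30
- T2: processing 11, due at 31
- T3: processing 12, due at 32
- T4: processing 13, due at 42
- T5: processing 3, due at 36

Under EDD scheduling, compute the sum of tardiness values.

4

EDD (increasing due date): T1 T2 T3 T5 T4.
T1: 0→7, due 30, tardiness 0
T2: 7→18, due 31, tardiness 0
T3: 18→30, due 32, tardiness 0
T5: 30→33, due 36, tardiness 0
T4: 33→46, due 42, tardiness 4
Sum = 0+0+0+0+4 = 4.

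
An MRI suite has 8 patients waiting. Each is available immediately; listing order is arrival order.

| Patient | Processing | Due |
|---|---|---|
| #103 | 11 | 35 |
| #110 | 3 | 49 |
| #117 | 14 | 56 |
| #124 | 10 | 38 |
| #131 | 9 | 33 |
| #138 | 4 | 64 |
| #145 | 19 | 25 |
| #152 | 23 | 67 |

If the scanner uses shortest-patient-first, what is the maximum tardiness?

SPT (increasing processing time): #110 #138 #131 #124 #103 #117 #145 #152.
#110: 0→3, due 49, tardiness 0
#138: 3→7, due 64, tardiness 0
#131: 7→16, due 33, tardiness 0
#124: 16→26, due 38, tardiness 0
#103: 26→37, due 35, tardiness 2
#117: 37→51, due 56, tardiness 0
#145: 51→70, due 25, tardiness 45
#152: 70→93, due 67, tardiness 26
Maximum = 45.

45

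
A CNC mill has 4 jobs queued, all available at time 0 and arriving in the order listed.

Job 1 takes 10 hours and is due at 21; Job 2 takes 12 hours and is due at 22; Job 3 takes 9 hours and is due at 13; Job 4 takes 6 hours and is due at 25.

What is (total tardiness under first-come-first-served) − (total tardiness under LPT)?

FIFO (arrival order): Job 1 Job 2 Job 3 Job 4.
Job 1: 0→10, due 21, tardiness 0
Job 2: 10→22, due 22, tardiness 0
Job 3: 22→31, due 13, tardiness 18
Job 4: 31→37, due 25, tardiness 12
Sum = 0+0+18+12 = 30.
LPT (decreasing processing time): Job 2 Job 1 Job 3 Job 4.
Job 2: 0→12, due 22, tardiness 0
Job 1: 12→22, due 21, tardiness 1
Job 3: 22→31, due 13, tardiness 18
Job 4: 31→37, due 25, tardiness 12
Sum = 0+1+18+12 = 31.
Difference = 30 − 31 = -1.

-1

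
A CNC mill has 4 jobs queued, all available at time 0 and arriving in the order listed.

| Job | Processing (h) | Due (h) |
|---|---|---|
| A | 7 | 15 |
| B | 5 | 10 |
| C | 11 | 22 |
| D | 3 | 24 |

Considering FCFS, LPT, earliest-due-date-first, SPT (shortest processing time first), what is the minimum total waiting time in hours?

26

FIFO (arrival order): A B C D.
A: waits 0, runs 0→7
B: waits 7, runs 7→12
C: waits 12, runs 12→23
D: waits 23, runs 23→26
Sum = 0+7+12+23 = 42.
LPT (decreasing processing time): C A B D.
C: waits 0, runs 0→11
A: waits 11, runs 11→18
B: waits 18, runs 18→23
D: waits 23, runs 23→26
Sum = 0+11+18+23 = 52.
EDD (increasing due date): B A C D.
B: waits 0, runs 0→5
A: waits 5, runs 5→12
C: waits 12, runs 12→23
D: waits 23, runs 23→26
Sum = 0+5+12+23 = 40.
SPT (increasing processing time): D B A C.
D: waits 0, runs 0→3
B: waits 3, runs 3→8
A: waits 8, runs 8→15
C: waits 15, runs 15→26
Sum = 0+3+8+15 = 26.
FIFO 42, LPT 52, EDD 40, SPT 26 → minimum 26.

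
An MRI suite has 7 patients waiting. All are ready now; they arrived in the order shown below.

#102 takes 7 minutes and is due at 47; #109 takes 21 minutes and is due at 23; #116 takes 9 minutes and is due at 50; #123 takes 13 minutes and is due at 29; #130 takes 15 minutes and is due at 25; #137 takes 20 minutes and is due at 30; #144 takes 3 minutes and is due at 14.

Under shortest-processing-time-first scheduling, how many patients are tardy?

4

SPT (increasing processing time): #144 #102 #116 #123 #130 #137 #109.
#144: 0→3, due 14, tardiness 0
#102: 3→10, due 47, tardiness 0
#116: 10→19, due 50, tardiness 0
#123: 19→32, due 29, tardiness 3
#130: 32→47, due 25, tardiness 22
#137: 47→67, due 30, tardiness 37
#109: 67→88, due 23, tardiness 65
Late patients: 4.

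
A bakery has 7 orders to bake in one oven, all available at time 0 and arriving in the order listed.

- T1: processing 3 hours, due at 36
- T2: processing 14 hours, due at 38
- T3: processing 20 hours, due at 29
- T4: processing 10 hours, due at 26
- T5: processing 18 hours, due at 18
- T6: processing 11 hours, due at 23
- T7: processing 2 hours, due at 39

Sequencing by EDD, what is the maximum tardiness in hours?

39

EDD (increasing due date): T5 T6 T4 T3 T1 T2 T7.
T5: 0→18, due 18, tardiness 0
T6: 18→29, due 23, tardiness 6
T4: 29→39, due 26, tardiness 13
T3: 39→59, due 29, tardiness 30
T1: 59→62, due 36, tardiness 26
T2: 62→76, due 38, tardiness 38
T7: 76→78, due 39, tardiness 39
Maximum = 39.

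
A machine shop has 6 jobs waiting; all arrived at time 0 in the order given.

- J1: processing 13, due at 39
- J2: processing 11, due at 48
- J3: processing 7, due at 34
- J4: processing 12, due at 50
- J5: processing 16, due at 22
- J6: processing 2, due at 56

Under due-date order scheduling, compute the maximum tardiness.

9

EDD (increasing due date): J5 J3 J1 J2 J4 J6.
J5: 0→16, due 22, tardiness 0
J3: 16→23, due 34, tardiness 0
J1: 23→36, due 39, tardiness 0
J2: 36→47, due 48, tardiness 0
J4: 47→59, due 50, tardiness 9
J6: 59→61, due 56, tardiness 5
Maximum = 9.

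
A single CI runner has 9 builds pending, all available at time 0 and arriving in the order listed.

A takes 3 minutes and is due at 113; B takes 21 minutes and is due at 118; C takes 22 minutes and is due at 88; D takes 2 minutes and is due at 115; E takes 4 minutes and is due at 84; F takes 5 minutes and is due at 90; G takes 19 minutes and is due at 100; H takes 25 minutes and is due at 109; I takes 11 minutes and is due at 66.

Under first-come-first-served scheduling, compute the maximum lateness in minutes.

FIFO (arrival order): A B C D E F G H I.
A: 0→3, due 113, lateness -110
B: 3→24, due 118, lateness -94
C: 24→46, due 88, lateness -42
D: 46→48, due 115, lateness -67
E: 48→52, due 84, lateness -32
F: 52→57, due 90, lateness -33
G: 57→76, due 100, lateness -24
H: 76→101, due 109, lateness -8
I: 101→112, due 66, lateness 46
Maximum = 46.

46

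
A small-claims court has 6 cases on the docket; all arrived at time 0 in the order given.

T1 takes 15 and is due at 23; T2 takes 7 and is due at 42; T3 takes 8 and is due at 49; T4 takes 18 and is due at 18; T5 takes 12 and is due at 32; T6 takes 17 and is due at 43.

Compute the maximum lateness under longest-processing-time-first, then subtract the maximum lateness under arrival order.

1

LPT (decreasing processing time): T4 T6 T1 T5 T3 T2.
T4: 0→18, due 18, lateness 0
T6: 18→35, due 43, lateness -8
T1: 35→50, due 23, lateness 27
T5: 50→62, due 32, lateness 30
T3: 62→70, due 49, lateness 21
T2: 70→77, due 42, lateness 35
Maximum = 35.
FIFO (arrival order): T1 T2 T3 T4 T5 T6.
T1: 0→15, due 23, lateness -8
T2: 15→22, due 42, lateness -20
T3: 22→30, due 49, lateness -19
T4: 30→48, due 18, lateness 30
T5: 48→60, due 32, lateness 28
T6: 60→77, due 43, lateness 34
Maximum = 34.
Difference = 35 − 34 = 1.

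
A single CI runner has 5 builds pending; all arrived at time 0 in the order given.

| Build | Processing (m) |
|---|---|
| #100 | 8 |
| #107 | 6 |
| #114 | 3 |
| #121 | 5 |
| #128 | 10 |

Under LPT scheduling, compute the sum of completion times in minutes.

LPT (decreasing processing time): #128 #100 #107 #121 #114.
#128: 0→10
#100: 10→18
#107: 18→24
#121: 24→29
#114: 29→32
Sum = 10+18+24+29+32 = 113.

113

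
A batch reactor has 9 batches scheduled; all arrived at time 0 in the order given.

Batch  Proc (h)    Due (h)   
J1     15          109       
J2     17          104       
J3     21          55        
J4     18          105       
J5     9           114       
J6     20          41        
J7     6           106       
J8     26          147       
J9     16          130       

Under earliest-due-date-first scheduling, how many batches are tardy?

EDD (increasing due date): J6 J3 J2 J4 J7 J1 J5 J9 J8.
J6: 0→20, due 41, tardiness 0
J3: 20→41, due 55, tardiness 0
J2: 41→58, due 104, tardiness 0
J4: 58→76, due 105, tardiness 0
J7: 76→82, due 106, tardiness 0
J1: 82→97, due 109, tardiness 0
J5: 97→106, due 114, tardiness 0
J9: 106→122, due 130, tardiness 0
J8: 122→148, due 147, tardiness 1
Late batches: 1.

1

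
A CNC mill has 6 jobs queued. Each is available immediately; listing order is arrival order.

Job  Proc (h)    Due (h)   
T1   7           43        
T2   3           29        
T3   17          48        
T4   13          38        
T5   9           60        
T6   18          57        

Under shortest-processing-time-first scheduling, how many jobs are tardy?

SPT (increasing processing time): T2 T1 T5 T4 T3 T6.
T2: 0→3, due 29, tardiness 0
T1: 3→10, due 43, tardiness 0
T5: 10→19, due 60, tardiness 0
T4: 19→32, due 38, tardiness 0
T3: 32→49, due 48, tardiness 1
T6: 49→67, due 57, tardiness 10
Late jobs: 2.

2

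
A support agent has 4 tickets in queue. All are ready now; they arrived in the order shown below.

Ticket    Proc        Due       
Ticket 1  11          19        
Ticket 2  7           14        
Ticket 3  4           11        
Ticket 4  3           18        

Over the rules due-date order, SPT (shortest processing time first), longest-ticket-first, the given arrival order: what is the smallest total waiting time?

EDD (increasing due date): Ticket 3 Ticket 2 Ticket 4 Ticket 1.
Ticket 3: waits 0, runs 0→4
Ticket 2: waits 4, runs 4→11
Ticket 4: waits 11, runs 11→14
Ticket 1: waits 14, runs 14→25
Sum = 0+4+11+14 = 29.
SPT (increasing processing time): Ticket 4 Ticket 3 Ticket 2 Ticket 1.
Ticket 4: waits 0, runs 0→3
Ticket 3: waits 3, runs 3→7
Ticket 2: waits 7, runs 7→14
Ticket 1: waits 14, runs 14→25
Sum = 0+3+7+14 = 24.
LPT (decreasing processing time): Ticket 1 Ticket 2 Ticket 3 Ticket 4.
Ticket 1: waits 0, runs 0→11
Ticket 2: waits 11, runs 11→18
Ticket 3: waits 18, runs 18→22
Ticket 4: waits 22, runs 22→25
Sum = 0+11+18+22 = 51.
FIFO (arrival order): Ticket 1 Ticket 2 Ticket 3 Ticket 4.
Ticket 1: waits 0, runs 0→11
Ticket 2: waits 11, runs 11→18
Ticket 3: waits 18, runs 18→22
Ticket 4: waits 22, runs 22→25
Sum = 0+11+18+22 = 51.
EDD 29, SPT 24, LPT 51, FIFO 51 → minimum 24.

24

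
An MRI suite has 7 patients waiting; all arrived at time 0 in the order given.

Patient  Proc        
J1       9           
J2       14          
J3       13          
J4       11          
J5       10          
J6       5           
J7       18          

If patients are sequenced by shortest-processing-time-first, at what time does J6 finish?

5

SPT (increasing processing time): J6 J1 J5 J4 J3 J2 J7.
J6: 0→5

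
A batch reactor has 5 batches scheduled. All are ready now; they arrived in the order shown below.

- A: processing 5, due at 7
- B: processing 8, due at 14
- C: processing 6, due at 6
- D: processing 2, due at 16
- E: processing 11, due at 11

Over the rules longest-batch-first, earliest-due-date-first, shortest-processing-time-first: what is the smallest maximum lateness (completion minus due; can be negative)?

16

LPT (decreasing processing time): E B C A D.
E: 0→11, due 11, lateness 0
B: 11→19, due 14, lateness 5
C: 19→25, due 6, lateness 19
A: 25→30, due 7, lateness 23
D: 30→32, due 16, lateness 16
Maximum = 23.
EDD (increasing due date): C A E B D.
C: 0→6, due 6, lateness 0
A: 6→11, due 7, lateness 4
E: 11→22, due 11, lateness 11
B: 22→30, due 14, lateness 16
D: 30→32, due 16, lateness 16
Maximum = 16.
SPT (increasing processing time): D A C B E.
D: 0→2, due 16, lateness -14
A: 2→7, due 7, lateness 0
C: 7→13, due 6, lateness 7
B: 13→21, due 14, lateness 7
E: 21→32, due 11, lateness 21
Maximum = 21.
LPT 23, EDD 16, SPT 21 → minimum 16.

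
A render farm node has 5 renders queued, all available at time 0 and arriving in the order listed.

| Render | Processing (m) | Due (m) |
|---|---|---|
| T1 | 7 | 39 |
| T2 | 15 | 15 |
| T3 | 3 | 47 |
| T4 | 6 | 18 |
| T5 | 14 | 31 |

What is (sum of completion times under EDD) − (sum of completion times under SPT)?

55

EDD (increasing due date): T2 T4 T5 T1 T3.
T2: 0→15
T4: 15→21
T5: 21→35
T1: 35→42
T3: 42→45
Sum = 15+21+35+42+45 = 158.
SPT (increasing processing time): T3 T4 T1 T5 T2.
T3: 0→3
T4: 3→9
T1: 9→16
T5: 16→30
T2: 30→45
Sum = 3+9+16+30+45 = 103.
Difference = 158 − 103 = 55.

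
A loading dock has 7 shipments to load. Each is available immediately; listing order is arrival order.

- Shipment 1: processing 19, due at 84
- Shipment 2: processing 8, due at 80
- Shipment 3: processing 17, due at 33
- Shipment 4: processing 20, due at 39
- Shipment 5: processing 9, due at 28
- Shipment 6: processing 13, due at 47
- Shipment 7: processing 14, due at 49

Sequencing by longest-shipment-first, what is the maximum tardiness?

LPT (decreasing processing time): Shipment 4 Shipment 1 Shipment 3 Shipment 7 Shipment 6 Shipment 5 Shipment 2.
Shipment 4: 0→20, due 39, tardiness 0
Shipment 1: 20→39, due 84, tardiness 0
Shipment 3: 39→56, due 33, tardiness 23
Shipment 7: 56→70, due 49, tardiness 21
Shipment 6: 70→83, due 47, tardiness 36
Shipment 5: 83→92, due 28, tardiness 64
Shipment 2: 92→100, due 80, tardiness 20
Maximum = 64.

64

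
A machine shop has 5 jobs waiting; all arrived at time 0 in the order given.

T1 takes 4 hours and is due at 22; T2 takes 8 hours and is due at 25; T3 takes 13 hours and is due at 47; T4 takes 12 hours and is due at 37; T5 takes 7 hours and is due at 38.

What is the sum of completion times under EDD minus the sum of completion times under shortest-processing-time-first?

EDD (increasing due date): T1 T2 T4 T5 T3.
T1: 0→4
T2: 4→12
T4: 12→24
T5: 24→31
T3: 31→44
Sum = 4+12+24+31+44 = 115.
SPT (increasing processing time): T1 T5 T2 T4 T3.
T1: 0→4
T5: 4→11
T2: 11→19
T4: 19→31
T3: 31→44
Sum = 4+11+19+31+44 = 109.
Difference = 115 − 109 = 6.

6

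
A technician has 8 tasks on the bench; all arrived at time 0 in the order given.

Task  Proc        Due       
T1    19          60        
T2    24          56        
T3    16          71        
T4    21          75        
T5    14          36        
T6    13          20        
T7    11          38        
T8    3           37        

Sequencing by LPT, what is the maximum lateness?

87

LPT (decreasing processing time): T2 T4 T1 T3 T5 T6 T7 T8.
T2: 0→24, due 56, lateness -32
T4: 24→45, due 75, lateness -30
T1: 45→64, due 60, lateness 4
T3: 64→80, due 71, lateness 9
T5: 80→94, due 36, lateness 58
T6: 94→107, due 20, lateness 87
T7: 107→118, due 38, lateness 80
T8: 118→121, due 37, lateness 84
Maximum = 87.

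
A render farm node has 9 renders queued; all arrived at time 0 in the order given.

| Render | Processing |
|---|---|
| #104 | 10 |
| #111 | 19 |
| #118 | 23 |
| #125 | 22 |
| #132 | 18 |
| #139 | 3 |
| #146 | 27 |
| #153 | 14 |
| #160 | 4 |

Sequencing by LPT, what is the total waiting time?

742

LPT (decreasing processing time): #146 #118 #125 #111 #132 #153 #104 #160 #139.
#146: waits 0, runs 0→27
#118: waits 27, runs 27→50
#125: waits 50, runs 50→72
#111: waits 72, runs 72→91
#132: waits 91, runs 91→109
#153: waits 109, runs 109→123
#104: waits 123, runs 123→133
#160: waits 133, runs 133→137
#139: waits 137, runs 137→140
Sum = 0+27+50+72+91+109+123+133+137 = 742.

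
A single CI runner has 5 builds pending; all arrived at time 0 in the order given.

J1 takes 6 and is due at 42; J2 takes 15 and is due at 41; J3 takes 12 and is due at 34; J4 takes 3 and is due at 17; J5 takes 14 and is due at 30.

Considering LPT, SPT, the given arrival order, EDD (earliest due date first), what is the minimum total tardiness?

LPT (decreasing processing time): J2 J5 J3 J1 J4.
J2: 0→15, due 41, tardiness 0
J5: 15→29, due 30, tardiness 0
J3: 29→41, due 34, tardiness 7
J1: 41→47, due 42, tardiness 5
J4: 47→50, due 17, tardiness 33
Sum = 0+0+7+5+33 = 45.
SPT (increasing processing time): J4 J1 J3 J5 J2.
J4: 0→3, due 17, tardiness 0
J1: 3→9, due 42, tardiness 0
J3: 9→21, due 34, tardiness 0
J5: 21→35, due 30, tardiness 5
J2: 35→50, due 41, tardiness 9
Sum = 0+0+0+5+9 = 14.
FIFO (arrival order): J1 J2 J3 J4 J5.
J1: 0→6, due 42, tardiness 0
J2: 6→21, due 41, tardiness 0
J3: 21→33, due 34, tardiness 0
J4: 33→36, due 17, tardiness 19
J5: 36→50, due 30, tardiness 20
Sum = 0+0+0+19+20 = 39.
EDD (increasing due date): J4 J5 J3 J2 J1.
J4: 0→3, due 17, tardiness 0
J5: 3→17, due 30, tardiness 0
J3: 17→29, due 34, tardiness 0
J2: 29→44, due 41, tardiness 3
J1: 44→50, due 42, tardiness 8
Sum = 0+0+0+3+8 = 11.
LPT 45, SPT 14, FIFO 39, EDD 11 → minimum 11.

11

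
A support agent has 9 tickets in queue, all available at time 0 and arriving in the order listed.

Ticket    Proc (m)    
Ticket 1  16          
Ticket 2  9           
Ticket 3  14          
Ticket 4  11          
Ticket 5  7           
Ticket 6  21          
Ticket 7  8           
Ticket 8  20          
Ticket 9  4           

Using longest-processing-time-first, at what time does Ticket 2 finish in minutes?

LPT (decreasing processing time): Ticket 6 Ticket 8 Ticket 1 Ticket 3 Ticket 4 Ticket 2 Ticket 7 Ticket 5 Ticket 9.
Ticket 6: 0→21
Ticket 8: 21→41
Ticket 1: 41→57
Ticket 3: 57→71
Ticket 4: 71→82
Ticket 2: 82→91

91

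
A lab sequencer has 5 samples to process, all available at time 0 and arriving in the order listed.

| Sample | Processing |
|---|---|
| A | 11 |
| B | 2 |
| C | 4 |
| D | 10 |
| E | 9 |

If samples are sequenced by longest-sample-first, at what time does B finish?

LPT (decreasing processing time): A D E C B.
A: 0→11
D: 11→21
E: 21→30
C: 30→34
B: 34→36

36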